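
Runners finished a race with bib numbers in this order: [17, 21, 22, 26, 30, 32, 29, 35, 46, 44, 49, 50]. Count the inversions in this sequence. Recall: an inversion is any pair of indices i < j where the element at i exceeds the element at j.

Inversions: 3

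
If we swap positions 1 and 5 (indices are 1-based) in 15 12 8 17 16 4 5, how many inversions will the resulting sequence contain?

There are 15 inversions.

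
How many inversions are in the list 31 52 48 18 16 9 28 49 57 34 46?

Element-by-element contributions:
31: 4
52: 8
48: 6
18: 2
16: 1
9: 0
28: 0
49: 2
57: 2
34: 0
46: 0
Sum: 4 + 8 + 6 + 2 + 1 + 0 + 0 + 2 + 2 + 0 + 0 = 25

25 inversions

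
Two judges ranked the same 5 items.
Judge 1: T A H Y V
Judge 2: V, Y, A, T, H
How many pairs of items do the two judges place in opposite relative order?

Assign each item its position (1..5) in the first ordering, then rewrite the second ordering as that position sequence:
positions: T→1, A→2, H→3, Y→4, V→5
second ordering as positions: [5, 4, 2, 1, 3]
Discordant pairs = inversions in this position sequence.
5: 4, 2, 1, 3 → 4
4: 2, 1, 3 → 3
2: 1 → 1
1: 0
3: 0
Total: 4 + 3 + 1 + 0 + 0 = 8

8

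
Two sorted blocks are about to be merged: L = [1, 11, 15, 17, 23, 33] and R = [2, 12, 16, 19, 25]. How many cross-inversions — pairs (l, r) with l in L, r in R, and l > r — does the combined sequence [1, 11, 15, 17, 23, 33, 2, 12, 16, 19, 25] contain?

Count, for every r in R, how many entries of L exceed r:
r = 2: 11, 15, 17, 23, 33 → 5
r = 12: 15, 17, 23, 33 → 4
r = 16: 17, 23, 33 → 3
r = 19: 23, 33 → 2
r = 25: 33 → 1
Cross-inversions: 5 + 4 + 3 + 2 + 1 = 15

15 split inversions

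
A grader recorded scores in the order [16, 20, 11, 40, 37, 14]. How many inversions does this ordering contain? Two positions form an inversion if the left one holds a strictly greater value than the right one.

Listing every pair i<j with a[i]>a[j] (using 1-based positions):
(1,3): 16 > 11
(1,6): 16 > 14
(2,3): 20 > 11
(2,6): 20 > 14
(4,5): 40 > 37
(4,6): 40 > 14
(5,6): 37 > 14
That's 7 pairs.

Inversions: 7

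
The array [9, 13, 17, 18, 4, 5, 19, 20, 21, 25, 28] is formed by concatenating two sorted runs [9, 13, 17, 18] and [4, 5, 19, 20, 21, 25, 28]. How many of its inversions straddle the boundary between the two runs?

8 cross-inversions

Take each right-half value and tally the left-half values above it:
r = 4: 9, 13, 17, 18 → 4
r = 5: 9, 13, 17, 18 → 4
r = 19: none → 0
r = 20: none → 0
r = 21: none → 0
r = 25: none → 0
r = 28: none → 0
Cross-inversions: 4 + 4 + 0 + 0 + 0 + 0 + 0 = 8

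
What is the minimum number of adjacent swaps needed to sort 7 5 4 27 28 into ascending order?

There are 3 swaps.

Each adjacent swap fixes exactly one inversion, so the minimum swap count equals the number of inversions.
Count inversions — for each element, later elements that are smaller:
7: 5, 4 → 2
5: 4 → 1
4: none → 0
27: none → 0
28: none → 0
Total inversions: 2 + 1 + 0 + 0 + 0 = 3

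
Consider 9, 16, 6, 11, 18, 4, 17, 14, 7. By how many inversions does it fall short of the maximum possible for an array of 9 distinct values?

Maximum inversions for 9 distinct elements is C(9, 2) = 9·8/2 = 36.
Current inversions — for each element, count later smaller elements:
9: 3
16: 5
6: 1
11: 2
18: 4
4: 0
17: 2
14: 1
7: 0
Current total: 3 + 5 + 1 + 2 + 4 + 0 + 2 + 1 + 0 = 18
Shortfall: 36 − 18 = 18

18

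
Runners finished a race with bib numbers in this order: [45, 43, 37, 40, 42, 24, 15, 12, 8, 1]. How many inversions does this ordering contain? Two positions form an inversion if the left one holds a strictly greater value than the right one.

42

For each element, count later entries that are smaller:
45: 9
43: 8
37: 5
40: 5
42: 5
24: 4
15: 3
12: 2
8: 1
1: 0
Sum: 9 + 8 + 5 + 5 + 5 + 4 + 3 + 2 + 1 + 0 = 42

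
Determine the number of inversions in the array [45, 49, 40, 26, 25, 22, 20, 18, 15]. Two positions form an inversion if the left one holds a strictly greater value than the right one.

35 inversions

Count, for each position, how many later elements it exceeds:
45: 7
49: 7
40: 6
26: 5
25: 4
22: 3
20: 2
18: 1
15: 0
Sum: 7 + 7 + 6 + 5 + 4 + 3 + 2 + 1 + 0 = 35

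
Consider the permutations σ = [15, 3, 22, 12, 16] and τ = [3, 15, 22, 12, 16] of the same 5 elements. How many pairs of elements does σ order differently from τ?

Assign each item its position (1..5) in the first ordering, then rewrite the second ordering as that position sequence:
positions: 15→1, 3→2, 22→3, 12→4, 16→5
second ordering as positions: [2, 1, 3, 4, 5]
Discordant pairs = inversions in this position sequence.
2: 1 → 1
1: 0
3: 0
4: 0
5: 0
Total: 1 + 0 + 0 + 0 + 0 = 1

Discordant pairs: 1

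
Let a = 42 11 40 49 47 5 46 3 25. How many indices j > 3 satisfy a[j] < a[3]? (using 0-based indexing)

The element at index 3 is 49.
Elements after it: 47, 5, 46, 3, 25
Those smaller than 49: 47, 5, 46, 3, 25

5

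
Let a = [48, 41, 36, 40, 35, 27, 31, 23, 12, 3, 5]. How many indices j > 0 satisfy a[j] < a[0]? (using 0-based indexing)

10

The element at index 0 is 48.
Elements after it: 41, 36, 40, 35, 27, 31, 23, 12, 3, 5
Those smaller than 48: 41, 36, 40, 35, 27, 31, 23, 12, 3, 5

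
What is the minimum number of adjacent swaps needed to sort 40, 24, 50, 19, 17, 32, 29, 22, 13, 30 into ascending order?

29 swaps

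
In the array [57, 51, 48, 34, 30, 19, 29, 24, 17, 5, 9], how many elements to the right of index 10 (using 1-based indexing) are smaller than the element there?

The element at index 10 is 5.
Elements after it: 9
None of them are smaller than 5.

0 such elements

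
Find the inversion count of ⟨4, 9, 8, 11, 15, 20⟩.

Count, for each position, how many later elements it exceeds:
4 → none → 0
9 → 8 → 1
8 → none → 0
11 → none → 0
15 → none → 0
20 → none → 0
Sum: 0 + 1 + 0 + 0 + 0 + 0 = 1

1 inversion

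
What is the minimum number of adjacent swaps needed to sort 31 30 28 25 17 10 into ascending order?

15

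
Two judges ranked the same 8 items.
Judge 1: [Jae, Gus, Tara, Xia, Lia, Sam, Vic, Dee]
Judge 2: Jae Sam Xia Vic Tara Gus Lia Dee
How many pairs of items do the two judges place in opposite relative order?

There are 10 discordant pairs.

Assign each item its position (1..8) in the first ordering, then rewrite the second ordering as that position sequence:
positions: Jae→1, Gus→2, Tara→3, Xia→4, Lia→5, Sam→6, Vic→7, Dee→8
second ordering as positions: [1, 6, 4, 7, 3, 2, 5, 8]
Discordant pairs = inversions in this position sequence.
1: 0
6: 4, 3, 2, 5 → 4
4: 3, 2 → 2
7: 3, 2, 5 → 3
3: 2 → 1
2: 0
5: 0
8: 0
Total: 0 + 4 + 2 + 3 + 1 + 0 + 0 + 0 = 10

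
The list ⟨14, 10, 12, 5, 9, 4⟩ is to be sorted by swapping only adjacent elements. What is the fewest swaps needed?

13

Each adjacent swap fixes exactly one inversion, so the minimum swap count equals the number of inversions.
Count inversions — for each element, later elements that are smaller:
14: 10, 12, 5, 9, 4 → 5
10: 5, 9, 4 → 3
12: 5, 9, 4 → 3
5: 4 → 1
9: 4 → 1
4: none → 0
Total inversions: 5 + 3 + 3 + 1 + 1 + 0 = 13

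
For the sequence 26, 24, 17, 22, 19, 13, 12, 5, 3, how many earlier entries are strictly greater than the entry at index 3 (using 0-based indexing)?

The element at index 3 is 22.
Elements before it: 26, 24, 17
Those larger than 22: 26, 24

2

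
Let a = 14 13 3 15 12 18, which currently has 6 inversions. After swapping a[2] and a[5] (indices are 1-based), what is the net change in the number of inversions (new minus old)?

Positions 2 and 5 hold 13 and 12; after swapping, the array is [14, 12, 3, 15, 13, 18].
Count, for each position, how many later elements it exceeds:
14 → 12, 3, 13 → 3
12 → 3 → 1
3 → none → 0
15 → 13 → 1
13 → none → 0
18 → none → 0
Sum: 3 + 1 + 0 + 1 + 0 + 0 = 5
Change: 5 − 6 = -1

-1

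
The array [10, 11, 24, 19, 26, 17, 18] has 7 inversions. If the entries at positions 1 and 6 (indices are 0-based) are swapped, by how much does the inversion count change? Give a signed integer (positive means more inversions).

+3

Positions 1 and 6 hold 11 and 18; after swapping, the array is [10, 18, 24, 19, 26, 17, 11].
Count, for each position, how many later elements it exceeds:
10: 0
18: 2
24: 3
19: 2
26: 2
17: 1
11: 0
Sum: 0 + 2 + 3 + 2 + 2 + 1 + 0 = 10
Change: 10 − 7 = +3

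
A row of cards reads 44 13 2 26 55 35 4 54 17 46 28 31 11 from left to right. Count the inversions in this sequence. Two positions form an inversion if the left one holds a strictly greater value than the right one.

Sweep left to right; for each value list the smaller values that follow it:
44 → 13, 2, 26, 35, 4, 17, 28, 31, 11 → 9
13 → 2, 4, 11 → 3
2 → none → 0
26 → 4, 17, 11 → 3
55 → 35, 4, 54, 17, 46, 28, 31, 11 → 8
35 → 4, 17, 28, 31, 11 → 5
4 → none → 0
54 → 17, 46, 28, 31, 11 → 5
17 → 11 → 1
46 → 28, 31, 11 → 3
28 → 11 → 1
31 → 11 → 1
11 → none → 0
Sum: 9 + 3 + 0 + 3 + 8 + 5 + 0 + 5 + 1 + 3 + 1 + 1 + 0 = 39

Inversions: 39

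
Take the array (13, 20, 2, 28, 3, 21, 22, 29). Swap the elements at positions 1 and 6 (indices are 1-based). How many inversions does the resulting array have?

Positions 1 and 6 hold 13 and 21; after swapping, the array is [21, 20, 2, 28, 3, 13, 22, 29].
For each element, count later entries that are smaller:
21: 4
20: 3
2: 0
28: 3
3: 0
13: 0
22: 0
29: 0
Sum: 4 + 3 + 0 + 3 + 0 + 0 + 0 + 0 = 10

Inversions: 10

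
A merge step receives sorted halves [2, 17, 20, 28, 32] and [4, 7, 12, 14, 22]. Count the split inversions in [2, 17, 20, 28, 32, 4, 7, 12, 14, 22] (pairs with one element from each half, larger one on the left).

For each element r of the right run, count left-run elements greater than r:
r = 4: 17, 20, 28, 32 → 4
r = 7: 17, 20, 28, 32 → 4
r = 12: 17, 20, 28, 32 → 4
r = 14: 17, 20, 28, 32 → 4
r = 22: 28, 32 → 2
Cross-inversions: 4 + 4 + 4 + 4 + 2 = 18

18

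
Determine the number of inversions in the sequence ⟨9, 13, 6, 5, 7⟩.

7 out-of-order pairs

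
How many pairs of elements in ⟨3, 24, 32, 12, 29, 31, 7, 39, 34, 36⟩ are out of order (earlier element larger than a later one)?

11

Sweep left to right; for each value list the smaller values that follow it:
3 → none → 0
24 → 12, 7 → 2
32 → 12, 29, 31, 7 → 4
12 → 7 → 1
29 → 7 → 1
31 → 7 → 1
7 → none → 0
39 → 34, 36 → 2
34 → none → 0
36 → none → 0
Sum: 0 + 2 + 4 + 1 + 1 + 1 + 0 + 2 + 0 + 0 = 11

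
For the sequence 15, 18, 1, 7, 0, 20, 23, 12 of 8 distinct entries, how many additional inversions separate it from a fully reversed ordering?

16 inversions short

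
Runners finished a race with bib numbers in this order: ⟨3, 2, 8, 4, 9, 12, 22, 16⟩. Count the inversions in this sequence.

Out-of-order pairs: 3

Sweep left to right; for each value list the smaller values that follow it:
3: 1
2: 0
8: 1
4: 0
9: 0
12: 0
22: 1
16: 0
Sum: 1 + 0 + 1 + 0 + 0 + 0 + 1 + 0 = 3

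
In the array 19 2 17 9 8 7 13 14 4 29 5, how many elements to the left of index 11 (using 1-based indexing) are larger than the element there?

The element at index 11 is 5.
Elements before it: 19, 2, 17, 9, 8, 7, 13, 14, 4, 29
Those larger than 5: 19, 17, 9, 8, 7, 13, 14, 29

8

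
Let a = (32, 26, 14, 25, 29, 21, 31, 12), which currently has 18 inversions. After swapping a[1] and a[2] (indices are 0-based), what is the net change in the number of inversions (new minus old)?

-1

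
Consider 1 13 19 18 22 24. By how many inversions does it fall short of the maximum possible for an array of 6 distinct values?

Maximum inversions for 6 distinct elements is C(6, 2) = 6·5/2 = 15.
Current inversions — for each element, count later smaller elements:
1: 0
13: 0
19: 1
18: 0
22: 0
24: 0
Current total: 0 + 0 + 1 + 0 + 0 + 0 = 1
Shortfall: 15 − 1 = 14

14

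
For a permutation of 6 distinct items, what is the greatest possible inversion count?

The maximum occurs when the array is in strictly decreasing order: every one of the C(6, 2) pairs is inverted.
C(6, 2) = 6·5/2 = 15

15 inversions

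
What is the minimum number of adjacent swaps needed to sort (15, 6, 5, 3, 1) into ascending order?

10

Minimum adjacent swaps = number of inversions (each swap of adjacent out-of-order elements removes one inversion and no swap can remove more).
Count inversions — for each element, later elements that are smaller:
15: 6, 5, 3, 1 → 4
6: 5, 3, 1 → 3
5: 3, 1 → 2
3: 1 → 1
1: none → 0
Total inversions: 4 + 3 + 2 + 1 + 0 = 10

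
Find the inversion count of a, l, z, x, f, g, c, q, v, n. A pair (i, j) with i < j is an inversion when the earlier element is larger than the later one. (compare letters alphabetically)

Count, for each position, how many later elements it exceeds:
a: 0
l: 3
z: 7
x: 6
f: 1
g: 1
c: 0
q: 1
v: 1
n: 0
Sum: 0 + 3 + 7 + 6 + 1 + 1 + 0 + 1 + 1 + 0 = 20

20 out-of-order pairs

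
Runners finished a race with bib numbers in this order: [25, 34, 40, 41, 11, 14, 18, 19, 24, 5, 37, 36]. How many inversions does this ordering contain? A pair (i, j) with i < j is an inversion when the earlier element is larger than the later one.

34

Count, for each position, how many later elements it exceeds:
25 → 11, 14, 18, 19, 24, 5 → 6
34 → 11, 14, 18, 19, 24, 5 → 6
40 → 11, 14, 18, 19, 24, 5, 37, 36 → 8
41 → 11, 14, 18, 19, 24, 5, 37, 36 → 8
11 → 5 → 1
14 → 5 → 1
18 → 5 → 1
19 → 5 → 1
24 → 5 → 1
5 → none → 0
37 → 36 → 1
36 → none → 0
Sum: 6 + 6 + 8 + 8 + 1 + 1 + 1 + 1 + 1 + 0 + 1 + 0 = 34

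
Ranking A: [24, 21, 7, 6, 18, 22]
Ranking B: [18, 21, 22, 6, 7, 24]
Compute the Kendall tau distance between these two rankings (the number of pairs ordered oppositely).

Assign each item its position (1..6) in the first ordering, then rewrite the second ordering as that position sequence:
positions: 24→1, 21→2, 7→3, 6→4, 18→5, 22→6
second ordering as positions: [5, 2, 6, 4, 3, 1]
Discordant pairs = inversions in this position sequence.
5: 2, 4, 3, 1 → 4
2: 1 → 1
6: 4, 3, 1 → 3
4: 3, 1 → 2
3: 1 → 1
1: 0
Total: 4 + 1 + 3 + 2 + 1 + 0 = 11

11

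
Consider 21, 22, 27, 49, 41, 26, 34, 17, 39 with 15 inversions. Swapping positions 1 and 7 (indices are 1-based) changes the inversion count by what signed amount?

+7

Positions 1 and 7 hold 21 and 34; after swapping, the array is [34, 22, 27, 49, 41, 26, 21, 17, 39].
Count, for each position, how many later elements it exceeds:
34: 5
22: 2
27: 3
49: 5
41: 4
26: 2
21: 1
17: 0
39: 0
Sum: 5 + 2 + 3 + 5 + 4 + 2 + 1 + 0 + 0 = 22
Change: 22 − 15 = +7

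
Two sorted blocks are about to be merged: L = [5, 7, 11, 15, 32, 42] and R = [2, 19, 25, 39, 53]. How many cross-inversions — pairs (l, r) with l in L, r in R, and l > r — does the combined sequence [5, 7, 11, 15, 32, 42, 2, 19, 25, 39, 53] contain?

11

Take each right-half value and tally the left-half values above it:
r = 2: 5, 7, 11, 15, 32, 42 → 6
r = 19: 32, 42 → 2
r = 25: 32, 42 → 2
r = 39: 42 → 1
r = 53: none → 0
Cross-inversions: 6 + 2 + 2 + 1 + 0 = 11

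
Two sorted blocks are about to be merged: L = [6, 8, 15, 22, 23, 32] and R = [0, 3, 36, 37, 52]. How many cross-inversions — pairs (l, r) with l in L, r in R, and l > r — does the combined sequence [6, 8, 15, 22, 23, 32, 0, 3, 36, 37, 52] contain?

There are 12 cross-inversions.

For each element r of the right run, count left-run elements greater than r:
r = 0: 6, 8, 15, 22, 23, 32 → 6
r = 3: 6, 8, 15, 22, 23, 32 → 6
r = 36: none → 0
r = 37: none → 0
r = 52: none → 0
Cross-inversions: 6 + 6 + 0 + 0 + 0 = 12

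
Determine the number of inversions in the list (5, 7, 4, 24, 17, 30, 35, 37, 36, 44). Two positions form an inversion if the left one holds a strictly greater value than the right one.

4

Element-by-element contributions:
5: 1
7: 1
4: 0
24: 1
17: 0
30: 0
35: 0
37: 1
36: 0
44: 0
Sum: 1 + 1 + 0 + 1 + 0 + 0 + 0 + 1 + 0 + 0 = 4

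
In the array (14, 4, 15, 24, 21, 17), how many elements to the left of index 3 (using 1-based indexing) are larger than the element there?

The element at index 3 is 15.
Elements before it: 14, 4
None of them are larger than 15.

0 such elements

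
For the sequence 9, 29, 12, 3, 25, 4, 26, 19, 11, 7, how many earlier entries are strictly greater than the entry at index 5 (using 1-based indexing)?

1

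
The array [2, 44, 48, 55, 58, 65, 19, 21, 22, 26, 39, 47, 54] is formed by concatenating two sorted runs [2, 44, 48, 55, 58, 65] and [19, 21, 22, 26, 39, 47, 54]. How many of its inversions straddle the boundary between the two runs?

32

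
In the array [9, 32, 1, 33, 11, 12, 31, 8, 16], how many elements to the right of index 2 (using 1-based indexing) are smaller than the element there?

The element at index 2 is 32.
Elements after it: 1, 33, 11, 12, 31, 8, 16
Those smaller than 32: 1, 11, 12, 31, 8, 16

6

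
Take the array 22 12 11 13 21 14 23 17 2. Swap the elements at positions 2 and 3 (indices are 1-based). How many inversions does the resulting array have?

Positions 2 and 3 hold 12 and 11; after swapping, the array is [22, 11, 12, 13, 21, 14, 23, 17, 2].
Count, for each position, how many later elements it exceeds:
22: 7
11: 1
12: 1
13: 1
21: 3
14: 1
23: 2
17: 1
2: 0
Sum: 7 + 1 + 1 + 1 + 3 + 1 + 2 + 1 + 0 = 17

17 inversions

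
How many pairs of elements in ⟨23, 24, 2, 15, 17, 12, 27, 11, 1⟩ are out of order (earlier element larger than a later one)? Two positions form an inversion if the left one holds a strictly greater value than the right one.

There are 24 out-of-order pairs.

Count, for each position, how many later elements it exceeds:
23: 6
24: 6
2: 1
15: 3
17: 3
12: 2
27: 2
11: 1
1: 0
Sum: 6 + 6 + 1 + 3 + 3 + 2 + 2 + 1 + 0 = 24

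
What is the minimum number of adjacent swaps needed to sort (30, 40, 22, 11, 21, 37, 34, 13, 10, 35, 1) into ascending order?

37

Minimum adjacent swaps = number of inversions (each swap of adjacent out-of-order elements removes one inversion and no swap can remove more).
Count inversions — for each element, later elements that are smaller:
30: 22, 11, 21, 13, 10, 1 → 6
40: 22, 11, 21, 37, 34, 13, 10, 35, 1 → 9
22: 11, 21, 13, 10, 1 → 5
11: 10, 1 → 2
21: 13, 10, 1 → 3
37: 34, 13, 10, 35, 1 → 5
34: 13, 10, 1 → 3
13: 10, 1 → 2
10: 1 → 1
35: 1 → 1
1: none → 0
Total inversions: 6 + 9 + 5 + 2 + 3 + 5 + 3 + 2 + 1 + 1 + 0 = 37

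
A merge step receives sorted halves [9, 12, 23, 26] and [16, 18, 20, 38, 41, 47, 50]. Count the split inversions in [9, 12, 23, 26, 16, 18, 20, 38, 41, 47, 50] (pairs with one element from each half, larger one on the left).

6

Take each right-half value and tally the left-half values above it:
r = 16: 23, 26 → 2
r = 18: 23, 26 → 2
r = 20: 23, 26 → 2
r = 38: none → 0
r = 41: none → 0
r = 47: none → 0
r = 50: none → 0
Cross-inversions: 2 + 2 + 2 + 0 + 0 + 0 + 0 = 6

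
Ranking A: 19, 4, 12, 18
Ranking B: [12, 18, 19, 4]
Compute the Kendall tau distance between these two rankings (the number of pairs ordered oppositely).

Assign each item its position (1..4) in the first ordering, then rewrite the second ordering as that position sequence:
positions: 19→1, 4→2, 12→3, 18→4
second ordering as positions: [3, 4, 1, 2]
Discordant pairs = inversions in this position sequence.
3: 1, 2 → 2
4: 1, 2 → 2
1: 0
2: 0
Total: 2 + 2 + 0 + 0 = 4

4 discordant pairs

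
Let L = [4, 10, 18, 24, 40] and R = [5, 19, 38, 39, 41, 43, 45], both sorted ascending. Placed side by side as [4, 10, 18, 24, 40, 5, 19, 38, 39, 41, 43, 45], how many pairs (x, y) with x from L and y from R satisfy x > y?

Count, for every r in R, how many entries of L exceed r:
r = 5: 10, 18, 24, 40 → 4
r = 19: 24, 40 → 2
r = 38: 40 → 1
r = 39: 40 → 1
r = 41: none → 0
r = 43: none → 0
r = 45: none → 0
Cross-inversions: 4 + 2 + 1 + 1 + 0 + 0 + 0 = 8

8 cross-inversions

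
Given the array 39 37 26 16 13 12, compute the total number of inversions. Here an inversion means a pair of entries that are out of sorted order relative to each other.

15

Count, for each position, how many later elements it exceeds:
39 → 37, 26, 16, 13, 12 → 5
37 → 26, 16, 13, 12 → 4
26 → 16, 13, 12 → 3
16 → 13, 12 → 2
13 → 12 → 1
12 → none → 0
Sum: 5 + 4 + 3 + 2 + 1 + 0 = 15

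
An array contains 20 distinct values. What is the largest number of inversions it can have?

190

The maximum occurs when the array is in strictly decreasing order: every one of the C(20, 2) pairs is inverted.
C(20, 2) = 20·19/2 = 190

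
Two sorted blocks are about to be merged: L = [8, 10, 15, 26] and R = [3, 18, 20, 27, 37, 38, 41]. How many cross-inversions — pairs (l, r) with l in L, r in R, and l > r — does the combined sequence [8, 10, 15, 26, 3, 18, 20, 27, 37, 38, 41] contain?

For each element r of the right run, count left-run elements greater than r:
r = 3: 8, 10, 15, 26 → 4
r = 18: 26 → 1
r = 20: 26 → 1
r = 27: none → 0
r = 37: none → 0
r = 38: none → 0
r = 41: none → 0
Cross-inversions: 4 + 1 + 1 + 0 + 0 + 0 + 0 = 6

6 cross-inversions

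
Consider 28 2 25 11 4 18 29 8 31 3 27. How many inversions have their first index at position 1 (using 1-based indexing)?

8

The element at index 1 is 28.
Elements after it: 2, 25, 11, 4, 18, 29, 8, 31, 3, 27
Those smaller than 28: 2, 25, 11, 4, 18, 8, 3, 27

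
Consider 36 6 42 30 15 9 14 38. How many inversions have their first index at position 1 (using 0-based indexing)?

The element at index 1 is 6.
Elements after it: 42, 30, 15, 9, 14, 38
None of them are smaller than 6.

0 such elements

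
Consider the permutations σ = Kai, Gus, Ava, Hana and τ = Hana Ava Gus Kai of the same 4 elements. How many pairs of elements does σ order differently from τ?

6 discordant pairs

Assign each item its position (1..4) in the first ordering, then rewrite the second ordering as that position sequence:
positions: Kai→1, Gus→2, Ava→3, Hana→4
second ordering as positions: [4, 3, 2, 1]
Discordant pairs = inversions in this position sequence.
4: 3, 2, 1 → 3
3: 2, 1 → 2
2: 1 → 1
1: 0
Total: 3 + 2 + 1 + 0 = 6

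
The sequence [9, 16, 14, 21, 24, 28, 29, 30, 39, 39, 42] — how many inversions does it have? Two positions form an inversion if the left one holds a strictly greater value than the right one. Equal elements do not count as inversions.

Count, for each position, how many later elements it exceeds:
9 → none → 0
16 → 14 → 1
14 → none → 0
21 → none → 0
24 → none → 0
28 → none → 0
29 → none → 0
30 → none → 0
39 → none → 0
39 → none → 0
42 → none → 0
Sum: 0 + 1 + 0 + 0 + 0 + 0 + 0 + 0 + 0 + 0 + 0 = 1

1 inversion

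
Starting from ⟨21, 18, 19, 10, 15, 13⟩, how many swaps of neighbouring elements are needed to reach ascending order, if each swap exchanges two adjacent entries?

12

Minimum adjacent swaps = number of inversions (each swap of adjacent out-of-order elements removes one inversion and no swap can remove more).
Count inversions — for each element, later elements that are smaller:
21: 18, 19, 10, 15, 13 → 5
18: 10, 15, 13 → 3
19: 10, 15, 13 → 3
10: none → 0
15: 13 → 1
13: none → 0
Total inversions: 5 + 3 + 3 + 0 + 1 + 0 = 12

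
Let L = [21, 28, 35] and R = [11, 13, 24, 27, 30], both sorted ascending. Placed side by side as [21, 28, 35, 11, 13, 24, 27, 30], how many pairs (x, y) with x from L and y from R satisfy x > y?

Count, for every r in R, how many entries of L exceed r:
r = 11: 21, 28, 35 → 3
r = 13: 21, 28, 35 → 3
r = 24: 28, 35 → 2
r = 27: 28, 35 → 2
r = 30: 35 → 1
Cross-inversions: 3 + 3 + 2 + 2 + 1 = 11

Cross-inversions: 11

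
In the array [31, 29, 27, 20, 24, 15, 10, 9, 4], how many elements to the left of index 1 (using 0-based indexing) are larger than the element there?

1

The element at index 1 is 29.
Elements before it: 31
Those larger than 29: 31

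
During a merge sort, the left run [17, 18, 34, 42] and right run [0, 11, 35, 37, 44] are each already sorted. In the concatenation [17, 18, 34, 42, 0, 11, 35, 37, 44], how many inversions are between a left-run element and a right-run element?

10

Take each right-half value and tally the left-half values above it:
r = 0: 17, 18, 34, 42 → 4
r = 11: 17, 18, 34, 42 → 4
r = 35: 42 → 1
r = 37: 42 → 1
r = 44: none → 0
Cross-inversions: 4 + 4 + 1 + 1 + 0 = 10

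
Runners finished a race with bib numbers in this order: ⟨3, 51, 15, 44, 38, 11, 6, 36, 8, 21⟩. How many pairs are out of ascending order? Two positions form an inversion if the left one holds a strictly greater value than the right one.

Element-by-element contributions:
3: 0
51: 8
15: 3
44: 6
38: 5
11: 2
6: 0
36: 2
8: 0
21: 0
Sum: 0 + 8 + 3 + 6 + 5 + 2 + 0 + 2 + 0 + 0 = 26

26 inversions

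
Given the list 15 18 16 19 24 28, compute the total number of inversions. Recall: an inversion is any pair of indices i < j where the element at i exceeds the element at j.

1 out-of-order pair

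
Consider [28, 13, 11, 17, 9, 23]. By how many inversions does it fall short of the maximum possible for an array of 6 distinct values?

6

Maximum inversions for 6 distinct elements is C(6, 2) = 6·5/2 = 15.
Current inversions — for each element, count later smaller elements:
28: 5
13: 2
11: 1
17: 1
9: 0
23: 0
Current total: 5 + 2 + 1 + 1 + 0 + 0 = 9
Shortfall: 15 − 9 = 6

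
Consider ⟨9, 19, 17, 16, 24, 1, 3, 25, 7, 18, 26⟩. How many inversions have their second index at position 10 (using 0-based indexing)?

The element at index 10 is 26.
Elements before it: 9, 19, 17, 16, 24, 1, 3, 25, 7, 18
None of them are larger than 26.

0 such elements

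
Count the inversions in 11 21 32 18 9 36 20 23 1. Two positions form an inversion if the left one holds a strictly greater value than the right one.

19

Sweep left to right; for each value list the smaller values that follow it:
11: 2
21: 4
32: 5
18: 2
9: 1
36: 3
20: 1
23: 1
1: 0
Sum: 2 + 4 + 5 + 2 + 1 + 3 + 1 + 1 + 0 = 19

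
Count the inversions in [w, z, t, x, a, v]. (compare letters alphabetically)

Listing every pair i<j with a[i]>a[j] (using 0-based positions):
(0,2): w > t
(0,4): w > a
(0,5): w > v
(1,2): z > t
(1,3): z > x
(1,4): z > a
(1,5): z > v
(2,4): t > a
(3,4): x > a
(3,5): x > v
That's 10 pairs.

10 inversions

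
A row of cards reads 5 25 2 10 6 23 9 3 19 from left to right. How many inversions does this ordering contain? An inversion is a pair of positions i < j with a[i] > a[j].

There are 17 inversions.

For each element, count later entries that are smaller:
5: 2
25: 7
2: 0
10: 3
6: 1
23: 3
9: 1
3: 0
19: 0
Sum: 2 + 7 + 0 + 3 + 1 + 3 + 1 + 0 + 0 = 17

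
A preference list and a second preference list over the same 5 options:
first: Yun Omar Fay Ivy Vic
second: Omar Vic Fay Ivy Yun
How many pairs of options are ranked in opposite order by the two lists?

6

Assign each item its position (1..5) in the first ordering, then rewrite the second ordering as that position sequence:
positions: Yun→1, Omar→2, Fay→3, Ivy→4, Vic→5
second ordering as positions: [2, 5, 3, 4, 1]
Discordant pairs = inversions in this position sequence.
2: 1 → 1
5: 3, 4, 1 → 3
3: 1 → 1
4: 1 → 1
1: 0
Total: 1 + 3 + 1 + 1 + 0 = 6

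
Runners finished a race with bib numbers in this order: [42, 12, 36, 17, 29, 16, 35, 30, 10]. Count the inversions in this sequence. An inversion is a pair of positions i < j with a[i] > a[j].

Count, for each position, how many later elements it exceeds:
42 → 12, 36, 17, 29, 16, 35, 30, 10 → 8
12 → 10 → 1
36 → 17, 29, 16, 35, 30, 10 → 6
17 → 16, 10 → 2
29 → 16, 10 → 2
16 → 10 → 1
35 → 30, 10 → 2
30 → 10 → 1
10 → none → 0
Sum: 8 + 1 + 6 + 2 + 2 + 1 + 2 + 1 + 0 = 23

23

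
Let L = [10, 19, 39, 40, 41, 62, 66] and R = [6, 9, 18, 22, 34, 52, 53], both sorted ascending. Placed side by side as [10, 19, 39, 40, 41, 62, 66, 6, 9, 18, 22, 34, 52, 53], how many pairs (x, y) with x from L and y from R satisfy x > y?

34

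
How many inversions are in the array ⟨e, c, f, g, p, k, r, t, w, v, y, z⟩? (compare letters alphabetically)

3

Sweep left to right; for each value list the smaller values that follow it:
e → c → 1
c → none → 0
f → none → 0
g → none → 0
p → k → 1
k → none → 0
r → none → 0
t → none → 0
w → v → 1
v → none → 0
y → none → 0
z → none → 0
Sum: 1 + 0 + 0 + 0 + 1 + 0 + 0 + 0 + 1 + 0 + 0 + 0 = 3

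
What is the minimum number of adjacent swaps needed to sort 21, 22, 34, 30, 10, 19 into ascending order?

9

Each adjacent swap fixes exactly one inversion, so the minimum swap count equals the number of inversions.
Count inversions — for each element, later elements that are smaller:
21: 10, 19 → 2
22: 10, 19 → 2
34: 30, 10, 19 → 3
30: 10, 19 → 2
10: none → 0
19: none → 0
Total inversions: 2 + 2 + 3 + 2 + 0 + 0 = 9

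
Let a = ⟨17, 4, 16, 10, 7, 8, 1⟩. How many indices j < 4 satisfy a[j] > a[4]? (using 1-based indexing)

The element at index 4 is 10.
Elements before it: 17, 4, 16
Those larger than 10: 17, 16

2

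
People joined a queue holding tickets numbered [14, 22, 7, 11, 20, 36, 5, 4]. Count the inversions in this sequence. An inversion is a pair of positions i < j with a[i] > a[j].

Out-of-order pairs: 18

Sweep left to right; for each value list the smaller values that follow it:
14: 4
22: 5
7: 2
11: 2
20: 2
36: 2
5: 1
4: 0
Sum: 4 + 5 + 2 + 2 + 2 + 2 + 1 + 0 = 18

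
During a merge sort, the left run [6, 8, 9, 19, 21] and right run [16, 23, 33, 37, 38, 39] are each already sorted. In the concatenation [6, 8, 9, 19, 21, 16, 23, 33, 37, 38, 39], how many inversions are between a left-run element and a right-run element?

For each element r of the right run, count left-run elements greater than r:
r = 16: 19, 21 → 2
r = 23: none → 0
r = 33: none → 0
r = 37: none → 0
r = 38: none → 0
r = 39: none → 0
Cross-inversions: 2 + 0 + 0 + 0 + 0 + 0 = 2

2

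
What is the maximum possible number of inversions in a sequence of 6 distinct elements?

The maximum occurs when the array is in strictly decreasing order: every one of the C(6, 2) pairs is inverted.
C(6, 2) = 6·5/2 = 15

15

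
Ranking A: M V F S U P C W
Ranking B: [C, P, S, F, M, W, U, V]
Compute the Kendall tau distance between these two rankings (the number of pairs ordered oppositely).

19

Assign each item its position (1..8) in the first ordering, then rewrite the second ordering as that position sequence:
positions: M→1, V→2, F→3, S→4, U→5, P→6, C→7, W→8
second ordering as positions: [7, 6, 4, 3, 1, 8, 5, 2]
Discordant pairs = inversions in this position sequence.
7: 6, 4, 3, 1, 5, 2 → 6
6: 4, 3, 1, 5, 2 → 5
4: 3, 1, 2 → 3
3: 1, 2 → 2
1: 0
8: 5, 2 → 2
5: 2 → 1
2: 0
Total: 6 + 5 + 3 + 2 + 0 + 2 + 1 + 0 = 19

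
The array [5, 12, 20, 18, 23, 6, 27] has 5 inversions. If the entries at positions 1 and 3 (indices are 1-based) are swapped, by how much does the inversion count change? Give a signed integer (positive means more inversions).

+3

Positions 1 and 3 hold 5 and 20; after swapping, the array is [20, 12, 5, 18, 23, 6, 27].
Count, for each position, how many later elements it exceeds:
20: 4
12: 2
5: 0
18: 1
23: 1
6: 0
27: 0
Sum: 4 + 2 + 0 + 1 + 1 + 0 + 0 = 8
Change: 8 − 5 = +3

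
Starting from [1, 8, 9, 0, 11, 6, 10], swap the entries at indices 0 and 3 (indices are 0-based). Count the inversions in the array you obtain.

6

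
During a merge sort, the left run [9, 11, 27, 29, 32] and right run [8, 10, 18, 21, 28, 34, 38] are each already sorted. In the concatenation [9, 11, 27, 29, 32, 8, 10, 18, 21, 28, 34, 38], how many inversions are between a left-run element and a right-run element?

17

Count, for every r in R, how many entries of L exceed r:
r = 8: 9, 11, 27, 29, 32 → 5
r = 10: 11, 27, 29, 32 → 4
r = 18: 27, 29, 32 → 3
r = 21: 27, 29, 32 → 3
r = 28: 29, 32 → 2
r = 34: none → 0
r = 38: none → 0
Cross-inversions: 5 + 4 + 3 + 3 + 2 + 0 + 0 = 17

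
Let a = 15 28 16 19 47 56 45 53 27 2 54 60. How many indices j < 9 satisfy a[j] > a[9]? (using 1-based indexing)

5

The element at index 9 is 27.
Elements before it: 15, 28, 16, 19, 47, 56, 45, 53
Those larger than 27: 28, 47, 56, 45, 53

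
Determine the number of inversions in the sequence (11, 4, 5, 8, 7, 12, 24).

Inversion pairs (indices are 0-based):
(0,1): 11 > 4
(0,2): 11 > 5
(0,3): 11 > 8
(0,4): 11 > 7
(3,4): 8 > 7
That's 5 pairs.

5 out-of-order pairs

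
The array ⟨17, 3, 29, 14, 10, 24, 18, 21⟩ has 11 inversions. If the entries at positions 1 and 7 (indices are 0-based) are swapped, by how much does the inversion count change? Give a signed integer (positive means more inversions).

Positions 1 and 7 hold 3 and 21; after swapping, the array is [17, 21, 29, 14, 10, 24, 18, 3].
Element-by-element contributions:
17 → 14, 10, 3 → 3
21 → 14, 10, 18, 3 → 4
29 → 14, 10, 24, 18, 3 → 5
14 → 10, 3 → 2
10 → 3 → 1
24 → 18, 3 → 2
18 → 3 → 1
3 → none → 0
Sum: 3 + 4 + 5 + 2 + 1 + 2 + 1 + 0 = 18
Change: 18 − 11 = +7

+7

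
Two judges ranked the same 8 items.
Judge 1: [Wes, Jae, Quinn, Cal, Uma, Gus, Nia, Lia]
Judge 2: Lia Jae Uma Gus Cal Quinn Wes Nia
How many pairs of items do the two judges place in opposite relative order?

17

Assign each item its position (1..8) in the first ordering, then rewrite the second ordering as that position sequence:
positions: Wes→1, Jae→2, Quinn→3, Cal→4, Uma→5, Gus→6, Nia→7, Lia→8
second ordering as positions: [8, 2, 5, 6, 4, 3, 1, 7]
Discordant pairs = inversions in this position sequence.
8: 2, 5, 6, 4, 3, 1, 7 → 7
2: 1 → 1
5: 4, 3, 1 → 3
6: 4, 3, 1 → 3
4: 3, 1 → 2
3: 1 → 1
1: 0
7: 0
Total: 7 + 1 + 3 + 3 + 2 + 1 + 0 + 0 = 17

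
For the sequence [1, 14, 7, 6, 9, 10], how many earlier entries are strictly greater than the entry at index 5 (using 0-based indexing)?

1

The element at index 5 is 10.
Elements before it: 1, 14, 7, 6, 9
Those larger than 10: 14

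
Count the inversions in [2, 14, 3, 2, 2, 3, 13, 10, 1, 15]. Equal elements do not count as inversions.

For each element, count later entries that are smaller:
2 → 1 → 1
14 → 3, 2, 2, 3, 13, 10, 1 → 7
3 → 2, 2, 1 → 3
2 → 1 → 1
2 → 1 → 1
3 → 1 → 1
13 → 10, 1 → 2
10 → 1 → 1
1 → none → 0
15 → none → 0
Sum: 1 + 7 + 3 + 1 + 1 + 1 + 2 + 1 + 0 + 0 = 17

There are 17 out-of-order pairs.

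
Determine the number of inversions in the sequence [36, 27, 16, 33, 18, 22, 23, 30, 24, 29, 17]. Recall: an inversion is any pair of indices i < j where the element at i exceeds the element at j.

Sweep left to right; for each value list the smaller values that follow it:
36 → 27, 16, 33, 18, 22, 23, 30, 24, 29, 17 → 10
27 → 16, 18, 22, 23, 24, 17 → 6
16 → none → 0
33 → 18, 22, 23, 30, 24, 29, 17 → 7
18 → 17 → 1
22 → 17 → 1
23 → 17 → 1
30 → 24, 29, 17 → 3
24 → 17 → 1
29 → 17 → 1
17 → none → 0
Sum: 10 + 6 + 0 + 7 + 1 + 1 + 1 + 3 + 1 + 1 + 0 = 31

31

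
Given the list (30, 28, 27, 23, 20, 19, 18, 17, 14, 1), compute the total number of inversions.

45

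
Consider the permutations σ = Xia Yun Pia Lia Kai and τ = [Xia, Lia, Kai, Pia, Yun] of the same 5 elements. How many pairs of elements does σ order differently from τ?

Assign each item its position (1..5) in the first ordering, then rewrite the second ordering as that position sequence:
positions: Xia→1, Yun→2, Pia→3, Lia→4, Kai→5
second ordering as positions: [1, 4, 5, 3, 2]
Discordant pairs = inversions in this position sequence.
1: 0
4: 3, 2 → 2
5: 3, 2 → 2
3: 2 → 1
2: 0
Total: 0 + 2 + 2 + 1 + 0 = 5

Discordant pairs: 5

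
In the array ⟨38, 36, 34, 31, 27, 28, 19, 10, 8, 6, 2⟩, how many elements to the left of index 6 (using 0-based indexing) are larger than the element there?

The element at index 6 is 19.
Elements before it: 38, 36, 34, 31, 27, 28
Those larger than 19: 38, 36, 34, 31, 27, 28

6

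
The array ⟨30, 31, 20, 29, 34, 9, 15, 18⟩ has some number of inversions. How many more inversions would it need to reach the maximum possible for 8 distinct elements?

9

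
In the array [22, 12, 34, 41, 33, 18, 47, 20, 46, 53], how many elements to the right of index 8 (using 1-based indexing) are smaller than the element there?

0

The element at index 8 is 20.
Elements after it: 46, 53
None of them are smaller than 20.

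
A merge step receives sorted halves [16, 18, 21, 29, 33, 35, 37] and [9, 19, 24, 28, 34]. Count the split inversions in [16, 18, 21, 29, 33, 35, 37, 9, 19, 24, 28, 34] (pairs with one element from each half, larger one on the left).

Count, for every r in R, how many entries of L exceed r:
r = 9: 16, 18, 21, 29, 33, 35, 37 → 7
r = 19: 21, 29, 33, 35, 37 → 5
r = 24: 29, 33, 35, 37 → 4
r = 28: 29, 33, 35, 37 → 4
r = 34: 35, 37 → 2
Cross-inversions: 7 + 5 + 4 + 4 + 2 = 22

There are 22 split inversions.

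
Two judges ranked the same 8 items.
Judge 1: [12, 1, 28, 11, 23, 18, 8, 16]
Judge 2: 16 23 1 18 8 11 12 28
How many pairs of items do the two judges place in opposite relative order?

20 discordant pairs

Assign each item its position (1..8) in the first ordering, then rewrite the second ordering as that position sequence:
positions: 12→1, 1→2, 28→3, 11→4, 23→5, 18→6, 8→7, 16→8
second ordering as positions: [8, 5, 2, 6, 7, 4, 1, 3]
Discordant pairs = inversions in this position sequence.
8: 5, 2, 6, 7, 4, 1, 3 → 7
5: 2, 4, 1, 3 → 4
2: 1 → 1
6: 4, 1, 3 → 3
7: 4, 1, 3 → 3
4: 1, 3 → 2
1: 0
3: 0
Total: 7 + 4 + 1 + 3 + 3 + 2 + 0 + 0 = 20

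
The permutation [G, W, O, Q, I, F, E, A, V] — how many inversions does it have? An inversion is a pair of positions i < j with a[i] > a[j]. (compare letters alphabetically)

There are 24 inversions.

Count, for each position, how many later elements it exceeds:
G → F, E, A → 3
W → O, Q, I, F, E, A, V → 7
O → I, F, E, A → 4
Q → I, F, E, A → 4
I → F, E, A → 3
F → E, A → 2
E → A → 1
A → none → 0
V → none → 0
Sum: 3 + 7 + 4 + 4 + 3 + 2 + 1 + 0 + 0 = 24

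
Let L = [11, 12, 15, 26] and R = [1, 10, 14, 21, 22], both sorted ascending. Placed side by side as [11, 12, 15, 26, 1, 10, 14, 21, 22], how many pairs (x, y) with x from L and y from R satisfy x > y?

Count, for every r in R, how many entries of L exceed r:
r = 1: 11, 12, 15, 26 → 4
r = 10: 11, 12, 15, 26 → 4
r = 14: 15, 26 → 2
r = 21: 26 → 1
r = 22: 26 → 1
Cross-inversions: 4 + 4 + 2 + 1 + 1 = 12

There are 12 cross-inversions.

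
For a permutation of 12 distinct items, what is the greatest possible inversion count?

66 inversions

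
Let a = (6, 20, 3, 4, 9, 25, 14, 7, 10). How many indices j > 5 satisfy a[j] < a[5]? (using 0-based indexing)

3

The element at index 5 is 25.
Elements after it: 14, 7, 10
Those smaller than 25: 14, 7, 10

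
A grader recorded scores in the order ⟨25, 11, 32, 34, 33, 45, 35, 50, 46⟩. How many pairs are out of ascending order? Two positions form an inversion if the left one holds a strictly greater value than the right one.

For each element, count later entries that are smaller:
25: 1
11: 0
32: 0
34: 1
33: 0
45: 1
35: 0
50: 1
46: 0
Sum: 1 + 0 + 0 + 1 + 0 + 1 + 0 + 1 + 0 = 4

There are 4 inversions.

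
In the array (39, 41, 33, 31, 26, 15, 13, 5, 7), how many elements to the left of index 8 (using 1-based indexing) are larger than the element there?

7

The element at index 8 is 5.
Elements before it: 39, 41, 33, 31, 26, 15, 13
Those larger than 5: 39, 41, 33, 31, 26, 15, 13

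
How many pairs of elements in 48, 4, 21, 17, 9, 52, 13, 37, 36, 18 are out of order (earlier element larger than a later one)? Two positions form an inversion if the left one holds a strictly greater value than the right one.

There are 21 inversions.

For each element, count later entries that are smaller:
48 → 4, 21, 17, 9, 13, 37, 36, 18 → 8
4 → none → 0
21 → 17, 9, 13, 18 → 4
17 → 9, 13 → 2
9 → none → 0
52 → 13, 37, 36, 18 → 4
13 → none → 0
37 → 36, 18 → 2
36 → 18 → 1
18 → none → 0
Sum: 8 + 0 + 4 + 2 + 0 + 4 + 0 + 2 + 1 + 0 = 21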